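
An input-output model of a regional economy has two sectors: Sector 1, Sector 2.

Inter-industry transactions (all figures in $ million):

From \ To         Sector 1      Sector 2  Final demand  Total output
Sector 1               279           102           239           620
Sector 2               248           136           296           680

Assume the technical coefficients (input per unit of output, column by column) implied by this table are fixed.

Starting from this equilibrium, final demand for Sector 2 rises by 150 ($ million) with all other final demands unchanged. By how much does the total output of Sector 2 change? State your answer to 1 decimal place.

Technical coefficients a_ij = z_ij / X_j:
  a_11 = 279/620 = 0.45, a_21 = 248/620 = 0.40
  a_12 = 102/680 = 0.15, a_22 = 136/680 = 0.20
I − A =
  [   0.55    -0.15]
  [  -0.40     0.80]
det(I−A) = (0.55)(0.80) − (-0.15)(-0.40) = 0.3800
adj(I−A) = [[0.80, 0.15], [0.40, 0.55]]
(I − A)⁻¹ = adj(I−A) / det(I−A) ≈
  [   2.1053     0.3947]
  [   1.0526     1.4474]
Δx = (I − A)⁻¹ Δd with Δd having +150 in the Sector 2 component and 0 elsewhere.
So Δx_2 = L_22 · (+150), where L_22 = adj(I−A)_22 / det(I−A) = 0.55 / 0.3800.
Δx_2 = 0.55 × (+150) / 0.3800 = 82.50 / 0.3800 ≈ 217.1.

Δx_2 = 217.1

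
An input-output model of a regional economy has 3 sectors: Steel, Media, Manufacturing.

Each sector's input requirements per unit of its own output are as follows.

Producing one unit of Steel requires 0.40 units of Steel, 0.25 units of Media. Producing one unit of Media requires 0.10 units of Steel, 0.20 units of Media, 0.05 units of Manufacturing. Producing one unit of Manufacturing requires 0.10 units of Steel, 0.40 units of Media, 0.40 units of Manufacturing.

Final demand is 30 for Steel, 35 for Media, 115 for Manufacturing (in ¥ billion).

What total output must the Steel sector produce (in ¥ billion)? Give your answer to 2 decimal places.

I − A =
  [   0.60    -0.10    -0.10]
  [  -0.25     0.80    -0.40]
  [   0.00    -0.05     0.60]
Cofactors of I−A, C_ij = (−1)^(i+j)·(minor ij) (rows/columns in the sector order above):
  C_11 = (0.80)(0.60) − (-0.40)(-0.05) = 0.4600
  C_12 = −[(-0.25)(0.60) − (-0.40)(0.00)] = 0.1500
  C_13 = (-0.25)(-0.05) − (0.80)(0.00) = 0.0125
  C_21 = −[(-0.10)(0.60) − (-0.10)(-0.05)] = 0.0650
  C_22 = (0.60)(0.60) − (-0.10)(0.00) = 0.3600
  C_23 = −[(0.60)(-0.05) − (-0.10)(0.00)] = 0.0300
  C_31 = (-0.10)(-0.40) − (-0.10)(0.80) = 0.1200
  C_32 = −[(0.60)(-0.40) − (-0.10)(-0.25)] = 0.2650
  C_33 = (0.60)(0.80) − (-0.10)(-0.25) = 0.4550
det(I−A) = Σ_j (I−A)_1j·C_1j = (0.60)(0.4600) + (-0.10)(0.1500) + (-0.10)(0.0125) = 0.25975
adj(I−A) = Cᵀ =
  [ 0.4600   0.0650   0.1200]
  [ 0.1500   0.3600   0.2650]
  [ 0.0125   0.0300   0.4550]
(I − A)⁻¹ = adj(I−A) / det(I−A) ≈
  [   1.7709     0.2502     0.4620]
  [   0.5775     1.3859     1.0202]
  [   0.0481     0.1155     1.7517]
x = (I − A)⁻¹ d = adj(I−A)·d / det(I−A), with det(I−A) = 0.25975:
  x_1 = (0.4600·30 + 0.0650·35 + 0.1200·115) / 0.25975 = 29.875 / 0.25975 ≈ 115.01
  x_2 = (0.1500·30 + 0.3600·35 + 0.2650·115) / 0.25975 = 47.575 / 0.25975 ≈ 183.16
  x_3 = (0.0125·30 + 0.0300·35 + 0.4550·115) / 0.25975 = 53.75 / 0.25975 ≈ 206.93

x_1 = 115.01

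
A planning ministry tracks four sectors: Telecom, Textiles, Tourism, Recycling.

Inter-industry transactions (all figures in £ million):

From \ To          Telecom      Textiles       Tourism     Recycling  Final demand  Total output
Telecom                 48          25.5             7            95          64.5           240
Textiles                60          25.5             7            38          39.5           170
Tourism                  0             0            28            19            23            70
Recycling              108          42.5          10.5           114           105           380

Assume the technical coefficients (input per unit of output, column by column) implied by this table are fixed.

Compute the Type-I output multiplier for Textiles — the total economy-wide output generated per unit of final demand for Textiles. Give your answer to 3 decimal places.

m_2 = 2.993

Technical coefficients a_ij = z_ij / X_j:
  a_11 = 48/240 = 0.20, a_21 = 60/240 = 0.25, a_31 = 0/240 = 0.00, a_41 = 108/240 = 0.45
  a_12 = 25.5/170 = 0.15, a_22 = 25.5/170 = 0.15, a_32 = 0/170 = 0.00, a_42 = 42.5/170 = 0.25
  a_13 = 7/70 = 0.10, a_23 = 7/70 = 0.10, a_33 = 28/70 = 0.40, a_43 = 10.5/70 = 0.15
  a_14 = 95/380 = 0.25, a_24 = 38/380 = 0.10, a_34 = 19/380 = 0.05, a_44 = 114/380 = 0.30
I − A =
  [   0.80    -0.15    -0.10    -0.25]
  [  -0.25     0.85    -0.10    -0.10]
  [   0.00     0.00     0.60    -0.05]
  [  -0.45    -0.25    -0.15     0.70]
Compute the cofactors C_ij = (−1)^(i+j)·(3×3 minor ij) of I−A; the adjugate is their transpose:
adj(I−A) = Cᵀ =
  [ 0.334375   0.100625   0.107875   0.141500]
  [ 0.132375   0.260250   0.088125   0.090750]
  [ 0.022250   0.013375   0.311750   0.032125]
  [ 0.267000   0.160500   0.167625   0.385500]
det(I−A) = Σ_j (I−A)_1j·C_1j = (0.80)(0.334375) + (-0.15)(0.132375) + (-0.10)(0.022250) + (-0.25)(0.267000) = 0.17866875
(I − A)⁻¹ = adj(I−A) / det(I−A) ≈
  [   1.8715     0.5632     0.6038     0.7920]
  [   0.7409     1.4566     0.4932     0.5079]
  [   0.1245     0.0749     1.7448     0.1798]
  [   1.4944     0.8983     0.9382     2.1576]
The output multiplier for sector j is the column-j sum of the Leontief inverse (I − A)⁻¹ = adj(I−A) / det(I−A).
Column 2 of adj(I−A): (0.100625, 0.260250, 0.013375, 0.160500); det(I−A) = 0.17866875.
m_2 = (0.100625 + 0.260250 + 0.013375 + 0.160500) / 0.17866875 = 0.53475 / 0.17866875 ≈ 2.993.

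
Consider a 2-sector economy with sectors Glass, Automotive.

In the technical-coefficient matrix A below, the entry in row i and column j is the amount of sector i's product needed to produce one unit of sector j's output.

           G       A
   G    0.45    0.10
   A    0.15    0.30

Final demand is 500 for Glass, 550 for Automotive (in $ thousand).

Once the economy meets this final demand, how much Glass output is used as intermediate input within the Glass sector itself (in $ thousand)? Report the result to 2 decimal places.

I − A =
  [   0.55    -0.10]
  [  -0.15     0.70]
det(I−A) = (0.55)(0.70) − (-0.10)(-0.15) = 0.3700
adj(I−A) = [[0.70, 0.10], [0.15, 0.55]]
(I − A)⁻¹ = adj(I−A) / det(I−A) ≈
  [   1.8919     0.2703]
  [   0.4054     1.4865]
First solve x = (I − A)⁻¹ d = adj(I−A)·d / det(I−A); in particular x_G = (0.70·500 + 0.10·550) / 0.3700 = 405.00 / 0.3700 ≈ 1094.5946.
Intermediate flow from G to G: z_GG = a_GG · x_G = 0.45 × 405.00 / 0.3700 = 182.25 / 0.3700 ≈ 492.57.

z_GG = 492.57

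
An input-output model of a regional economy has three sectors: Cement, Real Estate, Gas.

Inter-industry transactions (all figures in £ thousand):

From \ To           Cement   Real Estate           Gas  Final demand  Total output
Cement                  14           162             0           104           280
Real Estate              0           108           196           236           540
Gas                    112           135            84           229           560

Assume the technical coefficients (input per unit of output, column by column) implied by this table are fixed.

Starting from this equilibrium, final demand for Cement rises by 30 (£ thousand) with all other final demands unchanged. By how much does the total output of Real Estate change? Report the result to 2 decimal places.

Δx_2 = 8.06

Technical coefficients a_ij = z_ij / X_j:
  a_11 = 14/280 = 0.05, a_21 = 0/280 = 0.00, a_31 = 112/280 = 0.40
  a_12 = 162/540 = 0.30, a_22 = 108/540 = 0.20, a_32 = 135/540 = 0.25
  a_13 = 0/560 = 0.00, a_23 = 196/560 = 0.35, a_33 = 84/560 = 0.15
I − A =
  [   0.95    -0.30     0.00]
  [   0.00     0.80    -0.35]
  [  -0.40    -0.25     0.85]
Cofactors of I−A, C_ij = (−1)^(i+j)·(minor ij) (rows/columns in the sector order above):
  C_11 = (0.80)(0.85) − (-0.35)(-0.25) = 0.5925
  C_12 = −[(0.00)(0.85) − (-0.35)(-0.40)] = 0.1400
  C_13 = (0.00)(-0.25) − (0.80)(-0.40) = 0.3200
  C_21 = −[(-0.30)(0.85) − (0.00)(-0.25)] = 0.2550
  C_22 = (0.95)(0.85) − (0.00)(-0.40) = 0.8075
  C_23 = −[(0.95)(-0.25) − (-0.30)(-0.40)] = 0.3575
  C_31 = (-0.30)(-0.35) − (0.00)(0.80) = 0.1050
  C_32 = −[(0.95)(-0.35) − (0.00)(0.00)] = 0.3325
  C_33 = (0.95)(0.80) − (-0.30)(0.00) = 0.7600
det(I−A) = Σ_j (I−A)_1j·C_1j = (0.95)(0.5925) + (-0.30)(0.1400) + (0.00)(0.3200) = 0.520875
adj(I−A) = Cᵀ =
  [ 0.5925   0.2550   0.1050]
  [ 0.1400   0.8075   0.3325]
  [ 0.3200   0.3575   0.7600]
(I − A)⁻¹ = adj(I−A) / det(I−A) ≈
  [   1.1375     0.4896     0.2016]
  [   0.2688     1.5503     0.6383]
  [   0.6144     0.6863     1.4591]
Δx = (I − A)⁻¹ Δd with Δd having +30 in the Cement component and 0 elsewhere.
So Δx_2 = L_21 · (+30), where L_21 = adj(I−A)_21 / det(I−A) = 0.1400 / 0.520875.
Δx_2 = 0.1400 × (+30) / 0.520875 = 4.20 / 0.520875 ≈ 8.06.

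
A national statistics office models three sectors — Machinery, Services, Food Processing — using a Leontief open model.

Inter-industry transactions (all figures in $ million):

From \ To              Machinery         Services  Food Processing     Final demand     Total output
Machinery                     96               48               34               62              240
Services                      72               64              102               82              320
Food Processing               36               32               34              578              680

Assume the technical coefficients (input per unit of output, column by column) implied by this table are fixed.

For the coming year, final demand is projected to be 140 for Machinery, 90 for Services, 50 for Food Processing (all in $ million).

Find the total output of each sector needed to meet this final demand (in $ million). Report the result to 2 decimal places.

x_1 = 306.83, x_2 = 251.48, x_3 = 127.55

Technical coefficients a_ij = z_ij / X_j:
  a_11 = 96/240 = 0.40, a_21 = 72/240 = 0.30, a_31 = 36/240 = 0.15
  a_12 = 48/320 = 0.15, a_22 = 64/320 = 0.20, a_32 = 32/320 = 0.10
  a_13 = 34/680 = 0.05, a_23 = 102/680 = 0.15, a_33 = 34/680 = 0.05
I − A =
  [   0.60    -0.15    -0.05]
  [  -0.30     0.80    -0.15]
  [  -0.15    -0.10     0.95]
Cofactors of I−A, C_ij = (−1)^(i+j)·(minor ij) (rows/columns in the sector order above):
  C_11 = (0.80)(0.95) − (-0.15)(-0.10) = 0.7450
  C_12 = −[(-0.30)(0.95) − (-0.15)(-0.15)] = 0.3075
  C_13 = (-0.30)(-0.10) − (0.80)(-0.15) = 0.1500
  C_21 = −[(-0.15)(0.95) − (-0.05)(-0.10)] = 0.1475
  C_22 = (0.60)(0.95) − (-0.05)(-0.15) = 0.5625
  C_23 = −[(0.60)(-0.10) − (-0.15)(-0.15)] = 0.0825
  C_31 = (-0.15)(-0.15) − (-0.05)(0.80) = 0.0625
  C_32 = −[(0.60)(-0.15) − (-0.05)(-0.30)] = 0.1050
  C_33 = (0.60)(0.80) − (-0.15)(-0.30) = 0.4350
det(I−A) = Σ_j (I−A)_1j·C_1j = (0.60)(0.7450) + (-0.15)(0.3075) + (-0.05)(0.1500) = 0.393375
adj(I−A) = Cᵀ =
  [ 0.7450   0.1475   0.0625]
  [ 0.3075   0.5625   0.1050]
  [ 0.1500   0.0825   0.4350]
(I − A)⁻¹ = adj(I−A) / det(I−A) ≈
  [   1.8939     0.3750     0.1589]
  [   0.7817     1.4299     0.2669]
  [   0.3813     0.2097     1.1058]
x = (I − A)⁻¹ d = adj(I−A)·d / det(I−A), with det(I−A) = 0.393375:
  x_1 = (0.7450·140 + 0.1475·90 + 0.0625·50) / 0.393375 = 120.70 / 0.393375 ≈ 306.83
  x_2 = (0.3075·140 + 0.5625·90 + 0.1050·50) / 0.393375 = 98.925 / 0.393375 ≈ 251.48
  x_3 = (0.1500·140 + 0.0825·90 + 0.4350·50) / 0.393375 = 50.175 / 0.393375 ≈ 127.55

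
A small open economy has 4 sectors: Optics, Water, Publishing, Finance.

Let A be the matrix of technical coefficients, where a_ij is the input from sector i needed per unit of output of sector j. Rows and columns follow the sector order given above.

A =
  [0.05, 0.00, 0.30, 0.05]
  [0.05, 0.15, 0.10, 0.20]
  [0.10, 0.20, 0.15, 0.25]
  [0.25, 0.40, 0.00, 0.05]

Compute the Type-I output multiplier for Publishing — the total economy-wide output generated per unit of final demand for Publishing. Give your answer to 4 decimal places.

I − A =
  [   0.95     0.00    -0.30    -0.05]
  [  -0.05     0.85    -0.10    -0.20]
  [  -0.10    -0.20     0.85    -0.25]
  [  -0.25    -0.40     0.00     0.95]
Compute the cofactors C_ij = (−1)^(i+j)·(3×3 minor ij) of I−A; the adjugate is their transpose:
adj(I−A) = Cᵀ =
  [ 0.589375   0.104000   0.220250   0.110875]
  [ 0.098625   0.709250   0.118250   0.185625]
  [ 0.150375   0.275000   0.679500   0.244625]
  [ 0.196625   0.326000   0.107750   0.638875]
det(I−A) = Σ_j (I−A)_1j·C_1j = (0.95)(0.589375) + (0.00)(0.098625) + (-0.30)(0.150375) + (-0.05)(0.196625) = 0.5049625
(I − A)⁻¹ = adj(I−A) / det(I−A) ≈
  [   1.16717     0.20596     0.43617     0.21957]
  [   0.19531     1.40456     0.23418     0.36760]
  [   0.29779     0.54459     1.34564     0.48444]
  [   0.38939     0.64559     0.21338     1.26519]
The output multiplier for sector j is the column-j sum of the Leontief inverse (I − A)⁻¹ = adj(I−A) / det(I−A).
Column 3 of adj(I−A): (0.220250, 0.118250, 0.679500, 0.107750); det(I−A) = 0.5049625.
m_3 = (0.220250 + 0.118250 + 0.679500 + 0.107750) / 0.5049625 = 1.12575 / 0.5049625 ≈ 2.2294.

m_3 = 2.2294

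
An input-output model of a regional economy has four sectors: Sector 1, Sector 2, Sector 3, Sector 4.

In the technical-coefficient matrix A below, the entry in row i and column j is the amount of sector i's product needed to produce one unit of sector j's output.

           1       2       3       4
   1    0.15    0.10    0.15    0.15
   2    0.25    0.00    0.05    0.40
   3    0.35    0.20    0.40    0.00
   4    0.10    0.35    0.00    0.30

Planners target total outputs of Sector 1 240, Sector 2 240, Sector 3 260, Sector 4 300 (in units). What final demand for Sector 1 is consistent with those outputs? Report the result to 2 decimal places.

d_1 = 96.00

I − A =
  [   0.85    -0.10    -0.15    -0.15]
  [  -0.25     1.00    -0.05    -0.40]
  [  -0.35    -0.20     0.60     0.00]
  [  -0.10    -0.35     0.00     0.70]
d = (I − A) x:
  d_1 = (+0.85)·240 + (-0.10)·240 + (-0.15)·260 + (-0.15)·300 = 96.00
  d_2 = (-0.25)·240 + (+1.00)·240 + (-0.05)·260 + (-0.40)·300 = 47.00
  d_3 = (-0.35)·240 + (-0.20)·240 + (+0.60)·260 + (+0.00)·300 = 24.00
  d_4 = (-0.10)·240 + (-0.35)·240 + (+0.00)·260 + (+0.70)·300 = 102.00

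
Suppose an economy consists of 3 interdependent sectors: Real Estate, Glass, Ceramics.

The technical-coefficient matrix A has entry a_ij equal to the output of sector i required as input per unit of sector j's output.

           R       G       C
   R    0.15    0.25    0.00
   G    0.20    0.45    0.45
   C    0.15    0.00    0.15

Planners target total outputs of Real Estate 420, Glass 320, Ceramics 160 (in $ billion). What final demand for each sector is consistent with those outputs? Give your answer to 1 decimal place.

I − A =
  [   0.85    -0.25     0.00]
  [  -0.20     0.55    -0.45]
  [  -0.15     0.00     0.85]
d = (I − A) x:
  d_R = (+0.85)·420 + (-0.25)·320 + (+0.00)·160 = 277.0
  d_G = (-0.20)·420 + (+0.55)·320 + (-0.45)·160 = 20.0
  d_C = (-0.15)·420 + (+0.00)·320 + (+0.85)·160 = 73.0

d_R = 277.0, d_G = 20.0, d_C = 73.0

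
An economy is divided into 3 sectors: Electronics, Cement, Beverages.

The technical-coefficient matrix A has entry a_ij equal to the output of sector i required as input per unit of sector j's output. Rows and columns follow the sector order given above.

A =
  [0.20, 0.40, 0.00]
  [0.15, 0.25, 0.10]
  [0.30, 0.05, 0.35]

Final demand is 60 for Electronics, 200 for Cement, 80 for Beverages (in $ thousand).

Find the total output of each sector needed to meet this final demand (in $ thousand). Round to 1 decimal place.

I − A =
  [   0.80    -0.40     0.00]
  [  -0.15     0.75    -0.10]
  [  -0.30    -0.05     0.65]
Cofactors of I−A, C_ij = (−1)^(i+j)·(minor ij) (rows/columns in the sector order above):
  C_11 = (0.75)(0.65) − (-0.10)(-0.05) = 0.4825
  C_12 = −[(-0.15)(0.65) − (-0.10)(-0.30)] = 0.1275
  C_13 = (-0.15)(-0.05) − (0.75)(-0.30) = 0.2325
  C_21 = −[(-0.40)(0.65) − (0.00)(-0.05)] = 0.2600
  C_22 = (0.80)(0.65) − (0.00)(-0.30) = 0.5200
  C_23 = −[(0.80)(-0.05) − (-0.40)(-0.30)] = 0.1600
  C_31 = (-0.40)(-0.10) − (0.00)(0.75) = 0.0400
  C_32 = −[(0.80)(-0.10) − (0.00)(-0.15)] = 0.0800
  C_33 = (0.80)(0.75) − (-0.40)(-0.15) = 0.5400
det(I−A) = Σ_j (I−A)_1j·C_1j = (0.80)(0.4825) + (-0.40)(0.1275) + (0.00)(0.2325) = 0.3350
adj(I−A) = Cᵀ =
  [ 0.4825   0.2600   0.0400]
  [ 0.1275   0.5200   0.0800]
  [ 0.2325   0.1600   0.5400]
(I − A)⁻¹ = adj(I−A) / det(I−A) ≈
  [   1.4403     0.7761     0.1194]
  [   0.3806     1.5522     0.2388]
  [   0.6940     0.4776     1.6119]
x = (I − A)⁻¹ d = adj(I−A)·d / det(I−A), with det(I−A) = 0.3350:
  x_1 = (0.4825·60 + 0.2600·200 + 0.0400·80) / 0.3350 = 84.15 / 0.3350 ≈ 251.2
  x_2 = (0.1275·60 + 0.5200·200 + 0.0800·80) / 0.3350 = 118.05 / 0.3350 ≈ 352.4
  x_3 = (0.2325·60 + 0.1600·200 + 0.5400·80) / 0.3350 = 89.15 / 0.3350 ≈ 266.1

x_1 = 251.2, x_2 = 352.4, x_3 = 266.1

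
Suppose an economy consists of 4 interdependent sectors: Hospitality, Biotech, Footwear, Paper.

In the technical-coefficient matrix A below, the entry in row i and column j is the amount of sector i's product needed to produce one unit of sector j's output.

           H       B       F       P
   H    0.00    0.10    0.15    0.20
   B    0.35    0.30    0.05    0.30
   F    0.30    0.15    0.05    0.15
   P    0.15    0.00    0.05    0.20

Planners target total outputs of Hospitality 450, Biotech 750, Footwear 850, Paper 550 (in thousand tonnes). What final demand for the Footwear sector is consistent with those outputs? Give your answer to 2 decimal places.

I − A =
  [   1.00    -0.10    -0.15    -0.20]
  [  -0.35     0.70    -0.05    -0.30]
  [  -0.30    -0.15     0.95    -0.15]
  [  -0.15     0.00    -0.05     0.80]
d = (I − A) x:
  d_H = (+1.00)·450 + (-0.10)·750 + (-0.15)·850 + (-0.20)·550 = 137.50
  d_B = (-0.35)·450 + (+0.70)·750 + (-0.05)·850 + (-0.30)·550 = 160.00
  d_F = (-0.30)·450 + (-0.15)·750 + (+0.95)·850 + (-0.15)·550 = 477.50
  d_P = (-0.15)·450 + (+0.00)·750 + (-0.05)·850 + (+0.80)·550 = 330.00

d_F = 477.50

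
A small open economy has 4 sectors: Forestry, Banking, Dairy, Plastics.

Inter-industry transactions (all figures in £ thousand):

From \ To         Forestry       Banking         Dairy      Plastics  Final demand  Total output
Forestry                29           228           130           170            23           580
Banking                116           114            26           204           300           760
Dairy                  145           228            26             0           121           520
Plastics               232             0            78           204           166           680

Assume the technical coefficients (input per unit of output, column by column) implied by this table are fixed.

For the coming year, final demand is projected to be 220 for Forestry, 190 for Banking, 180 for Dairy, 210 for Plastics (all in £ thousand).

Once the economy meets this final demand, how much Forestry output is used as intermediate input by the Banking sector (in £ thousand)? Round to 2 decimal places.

Technical coefficients a_ij = z_ij / X_j:
  a_11 = 29/580 = 0.05, a_21 = 116/580 = 0.20, a_31 = 145/580 = 0.25, a_41 = 232/580 = 0.40
  a_12 = 228/760 = 0.30, a_22 = 114/760 = 0.15, a_32 = 228/760 = 0.30, a_42 = 0/760 = 0.00
  a_13 = 130/520 = 0.25, a_23 = 26/520 = 0.05, a_33 = 26/520 = 0.05, a_43 = 78/520 = 0.15
  a_14 = 170/680 = 0.25, a_24 = 204/680 = 0.30, a_34 = 0/680 = 0.00, a_44 = 204/680 = 0.30
I − A =
  [   0.95    -0.30    -0.25    -0.25]
  [  -0.20     0.85    -0.05    -0.30]
  [  -0.25    -0.30     0.95     0.00]
  [  -0.40     0.00    -0.15     0.70]
Compute the cofactors C_ij = (−1)^(i+j)·(3×3 minor ij) of I−A; the adjugate is their transpose:
adj(I−A) = Cᵀ =
  [ 0.541250   0.263250   0.204625   0.306125]
  [ 0.267000   0.483625   0.143500   0.302625]
  [ 0.226750   0.222000   0.402250   0.176125]
  [ 0.357875   0.198000   0.203125   0.624000]
det(I−A) = Σ_j (I−A)_1j·C_1j = (0.95)(0.541250) + (-0.30)(0.267000) + (-0.25)(0.226750) + (-0.25)(0.357875) = 0.28793125
(I − A)⁻¹ = adj(I−A) / det(I−A) ≈
  [   1.8798     0.9143     0.7107     1.0632]
  [   0.9273     1.6797     0.4984     1.0510]
  [   0.7875     0.7710     1.3970     0.6117]
  [   1.2429     0.6877     0.7055     2.1672]
First solve x = (I − A)⁻¹ d = adj(I−A)·d / det(I−A); in particular x_2 = (0.267000·220 + 0.483625·190 + 0.143500·180 + 0.302625·210) / 0.28793125 = 240.01 / 0.28793125 ≈ 833.5670.
Intermediate flow from 1 to 2: z_12 = a_12 · x_2 = 0.30 × 240.01 / 0.28793125 = 72.003 / 0.28793125 ≈ 250.07.

z_12 = 250.07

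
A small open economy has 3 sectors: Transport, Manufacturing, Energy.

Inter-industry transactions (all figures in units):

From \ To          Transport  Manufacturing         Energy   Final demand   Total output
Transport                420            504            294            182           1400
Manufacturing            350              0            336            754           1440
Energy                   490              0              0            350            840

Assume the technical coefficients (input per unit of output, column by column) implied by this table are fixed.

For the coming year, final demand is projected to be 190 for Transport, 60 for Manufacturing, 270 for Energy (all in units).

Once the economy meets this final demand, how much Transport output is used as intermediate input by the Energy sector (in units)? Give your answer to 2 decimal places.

z_TE = 189.86

Technical coefficients a_ij = z_ij / X_j:
  a_TT = 420/1400 = 0.30, a_MT = 350/1400 = 0.25, a_ET = 490/1400 = 0.35
  a_TM = 504/1440 = 0.35, a_MM = 0/1440 = 0.00, a_EM = 0/1440 = 0.00
  a_TE = 294/840 = 0.35, a_ME = 336/840 = 0.40, a_EE = 0/840 = 0.00
I − A =
  [   0.70    -0.35    -0.35]
  [  -0.25     1.00    -0.40]
  [  -0.35     0.00     1.00]
Cofactors of I−A, C_ij = (−1)^(i+j)·(minor ij) (rows/columns in the sector order above):
  C_11 = (1.00)(1.00) − (-0.40)(0.00) = 1.0000
  C_12 = −[(-0.25)(1.00) − (-0.40)(-0.35)] = 0.3900
  C_13 = (-0.25)(0.00) − (1.00)(-0.35) = 0.3500
  C_21 = −[(-0.35)(1.00) − (-0.35)(0.00)] = 0.3500
  C_22 = (0.70)(1.00) − (-0.35)(-0.35) = 0.5775
  C_23 = −[(0.70)(0.00) − (-0.35)(-0.35)] = 0.1225
  C_31 = (-0.35)(-0.40) − (-0.35)(1.00) = 0.4900
  C_32 = −[(0.70)(-0.40) − (-0.35)(-0.25)] = 0.3675
  C_33 = (0.70)(1.00) − (-0.35)(-0.25) = 0.6125
det(I−A) = Σ_j (I−A)_1j·C_1j = (0.70)(1.0000) + (-0.35)(0.3900) + (-0.35)(0.3500) = 0.4410
adj(I−A) = Cᵀ =
  [ 1.0000   0.3500   0.4900]
  [ 0.3900   0.5775   0.3675]
  [ 0.3500   0.1225   0.6125]
(I − A)⁻¹ = adj(I−A) / det(I−A) ≈
  [   2.2676     0.7937     1.1111]
  [   0.8844     1.3095     0.8333]
  [   0.7937     0.2778     1.3889]
First solve x = (I − A)⁻¹ d = adj(I−A)·d / det(I−A); in particular x_E = (0.3500·190 + 0.1225·60 + 0.6125·270) / 0.4410 = 239.225 / 0.4410 ≈ 542.4603.
Intermediate flow from T to E: z_TE = a_TE · x_E = 0.35 × 239.225 / 0.4410 = 83.72875 / 0.4410 ≈ 189.86.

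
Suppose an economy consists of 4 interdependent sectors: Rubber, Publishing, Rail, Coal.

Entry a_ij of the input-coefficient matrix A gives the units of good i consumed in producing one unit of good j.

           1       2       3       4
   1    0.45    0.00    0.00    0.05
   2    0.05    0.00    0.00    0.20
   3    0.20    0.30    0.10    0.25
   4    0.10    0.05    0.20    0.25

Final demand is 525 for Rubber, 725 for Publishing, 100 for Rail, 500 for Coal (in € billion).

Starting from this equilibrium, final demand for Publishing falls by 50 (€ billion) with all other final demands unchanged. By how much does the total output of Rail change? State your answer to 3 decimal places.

I − A =
  [   0.55     0.00     0.00    -0.05]
  [  -0.05     1.00     0.00    -0.20]
  [  -0.20    -0.30     0.90    -0.25]
  [  -0.10    -0.05    -0.20     0.75]
Compute the cofactors C_ij = (−1)^(i+j)·(3×3 minor ij) of I−A; the adjugate is their transpose:
adj(I−A) = Cᵀ =
  [ 0.604000   0.005250   0.010000   0.045000]
  [ 0.057250   0.337250   0.022500   0.101250]
  [ 0.190875   0.129625   0.401875   0.181250]
  [ 0.135250   0.057750   0.110000   0.495000]
det(I−A) = Σ_j (I−A)_1j·C_1j = (0.55)(0.604000) + (0.00)(0.057250) + (0.00)(0.190875) + (-0.05)(0.135250) = 0.3254375
(I − A)⁻¹ = adj(I−A) / det(I−A) ≈
  [   1.8560     0.0161     0.0307     0.1383]
  [   0.1759     1.0363     0.0691     0.3111]
  [   0.5865     0.3983     1.2349     0.5569]
  [   0.4156     0.1775     0.3380     1.5210]
Δx = (I − A)⁻¹ Δd with Δd having -50 in the Publishing component and 0 elsewhere.
So Δx_3 = L_32 · (-50), where L_32 = adj(I−A)_32 / det(I−A) = 0.129625 / 0.3254375.
Δx_3 = 0.129625 × (-50) / 0.3254375 = -6.48125 / 0.3254375 ≈ -19.915.

Δx_3 = -19.915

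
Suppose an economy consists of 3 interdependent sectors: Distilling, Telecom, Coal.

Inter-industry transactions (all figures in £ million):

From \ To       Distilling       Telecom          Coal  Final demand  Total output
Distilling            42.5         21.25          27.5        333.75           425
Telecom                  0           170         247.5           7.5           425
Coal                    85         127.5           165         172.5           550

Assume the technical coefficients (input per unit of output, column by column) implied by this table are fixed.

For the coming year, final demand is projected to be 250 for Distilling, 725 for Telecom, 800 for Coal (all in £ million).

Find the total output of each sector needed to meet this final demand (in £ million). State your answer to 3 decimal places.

Technical coefficients a_ij = z_ij / X_j:
  a_11 = 42.5/425 = 0.10, a_21 = 0/425 = 0.00, a_31 = 85/425 = 0.20
  a_12 = 21.25/425 = 0.05, a_22 = 170/425 = 0.40, a_32 = 127.5/425 = 0.30
  a_13 = 27.5/550 = 0.05, a_23 = 247.5/550 = 0.45, a_33 = 165/550 = 0.30
I − A =
  [   0.90    -0.05    -0.05]
  [   0.00     0.60    -0.45]
  [  -0.20    -0.30     0.70]
Cofactors of I−A, C_ij = (−1)^(i+j)·(minor ij) (rows/columns in the sector order above):
  C_11 = (0.60)(0.70) − (-0.45)(-0.30) = 0.2850
  C_12 = −[(0.00)(0.70) − (-0.45)(-0.20)] = 0.0900
  C_13 = (0.00)(-0.30) − (0.60)(-0.20) = 0.1200
  C_21 = −[(-0.05)(0.70) − (-0.05)(-0.30)] = 0.0500
  C_22 = (0.90)(0.70) − (-0.05)(-0.20) = 0.6200
  C_23 = −[(0.90)(-0.30) − (-0.05)(-0.20)] = 0.2800
  C_31 = (-0.05)(-0.45) − (-0.05)(0.60) = 0.0525
  C_32 = −[(0.90)(-0.45) − (-0.05)(0.00)] = 0.4050
  C_33 = (0.90)(0.60) − (-0.05)(0.00) = 0.5400
det(I−A) = Σ_j (I−A)_1j·C_1j = (0.90)(0.2850) + (-0.05)(0.0900) + (-0.05)(0.1200) = 0.2460
adj(I−A) = Cᵀ =
  [ 0.2850   0.0500   0.0525]
  [ 0.0900   0.6200   0.4050]
  [ 0.1200   0.2800   0.5400]
(I − A)⁻¹ = adj(I−A) / det(I−A) ≈
  [   1.1585     0.2033     0.2134]
  [   0.3659     2.5203     1.6463]
  [   0.4878     1.1382     2.1951]
x = (I − A)⁻¹ d = adj(I−A)·d / det(I−A), with det(I−A) = 0.2460:
  x_1 = (0.2850·250 + 0.0500·725 + 0.0525·800) / 0.2460 = 149.50 / 0.2460 ≈ 607.724
  x_2 = (0.0900·250 + 0.6200·725 + 0.4050·800) / 0.2460 = 796.00 / 0.2460 ≈ 3235.772
  x_3 = (0.1200·250 + 0.2800·725 + 0.5400·800) / 0.2460 = 665.00 / 0.2460 ≈ 2703.252

x_1 = 607.724, x_2 = 3235.772, x_3 = 2703.252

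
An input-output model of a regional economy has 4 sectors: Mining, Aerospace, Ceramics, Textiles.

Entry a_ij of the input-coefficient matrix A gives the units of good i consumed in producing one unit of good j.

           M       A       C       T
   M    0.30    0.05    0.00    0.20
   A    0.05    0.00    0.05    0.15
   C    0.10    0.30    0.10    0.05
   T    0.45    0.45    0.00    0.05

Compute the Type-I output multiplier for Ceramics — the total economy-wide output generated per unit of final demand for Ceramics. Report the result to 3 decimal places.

m_C = 1.251

I − A =
  [   0.70    -0.05     0.00    -0.20]
  [  -0.05     1.00    -0.05    -0.15]
  [  -0.10    -0.30     0.90    -0.05]
  [  -0.45    -0.45     0.00     0.95]
Compute the cofactors C_ij = (−1)^(i+j)·(3×3 minor ij) of I−A; the adjugate is their transpose:
adj(I−A) = Cᵀ =
  [ 0.778875   0.123750   0.006875   0.183875]
  [ 0.109375   0.517500   0.028750   0.106250]
  [ 0.146375   0.203125   0.517500   0.090125]
  [ 0.420750   0.303750   0.016875   0.617000]
det(I−A) = Σ_j (I−A)_1j·C_1j = (0.70)(0.778875) + (-0.05)(0.109375) + (0.00)(0.146375) + (-0.20)(0.420750) = 0.45559375
(I − A)⁻¹ = adj(I−A) / det(I−A) ≈
  [   1.7096     0.2716     0.0151     0.4036]
  [   0.2401     1.1359     0.0631     0.2332]
  [   0.3213     0.4458     1.1359     0.1978]
  [   0.9235     0.6667     0.0370     1.3543]
The output multiplier for sector j is the column-j sum of the Leontief inverse (I − A)⁻¹ = adj(I−A) / det(I−A).
Column C of adj(I−A): (0.006875, 0.028750, 0.517500, 0.016875); det(I−A) = 0.45559375.
m_C = (0.006875 + 0.028750 + 0.517500 + 0.016875) / 0.45559375 = 0.57 / 0.45559375 ≈ 1.251.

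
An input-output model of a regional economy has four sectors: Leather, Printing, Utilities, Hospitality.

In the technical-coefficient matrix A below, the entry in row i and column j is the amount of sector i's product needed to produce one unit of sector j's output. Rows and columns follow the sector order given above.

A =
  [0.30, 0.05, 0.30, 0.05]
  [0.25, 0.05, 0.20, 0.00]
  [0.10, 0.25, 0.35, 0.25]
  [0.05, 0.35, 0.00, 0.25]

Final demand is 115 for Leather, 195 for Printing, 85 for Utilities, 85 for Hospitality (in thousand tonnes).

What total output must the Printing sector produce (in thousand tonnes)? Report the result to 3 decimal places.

x_2 = 420.683

I − A =
  [   0.70    -0.05    -0.30    -0.05]
  [  -0.25     0.95    -0.20     0.00]
  [  -0.10    -0.25     0.65    -0.25]
  [  -0.05    -0.35     0.00     0.75]
Compute the cofactors C_ij = (−1)^(i+j)·(3×3 minor ij) of I−A; the adjugate is their transpose:
adj(I−A) = Cᵀ =
  [ 0.408125   0.118250   0.224750   0.102125]
  [ 0.139375   0.313375   0.160750   0.062875]
  [ 0.151875   0.198000   0.482625   0.171000]
  [ 0.092250   0.154125   0.090000   0.340875]
det(I−A) = Σ_j (I−A)_1j·C_1j = (0.70)(0.408125) + (-0.05)(0.139375) + (-0.30)(0.151875) + (-0.05)(0.092250) = 0.22854375
(I − A)⁻¹ = adj(I−A) / det(I−A) ≈
  [   1.7858     0.5174     0.9834     0.4469]
  [   0.6098     1.3712     0.7034     0.2751]
  [   0.6645     0.8664     2.1117     0.7482]
  [   0.4036     0.6744     0.3938     1.4915]
x = (I − A)⁻¹ d = adj(I−A)·d / det(I−A), with det(I−A) = 0.22854375:
  x_1 = (0.408125·115 + 0.118250·195 + 0.224750·85 + 0.102125·85) / 0.22854375 = 97.7775 / 0.22854375 ≈ 427.828
  x_2 = (0.139375·115 + 0.313375·195 + 0.160750·85 + 0.062875·85) / 0.22854375 = 96.144375 / 0.22854375 ≈ 420.683
  x_3 = (0.151875·115 + 0.198000·195 + 0.482625·85 + 0.171000·85) / 0.22854375 = 111.63375 / 0.22854375 ≈ 488.457
  x_4 = (0.092250·115 + 0.154125·195 + 0.090000·85 + 0.340875·85) / 0.22854375 = 77.2875 / 0.22854375 ≈ 338.174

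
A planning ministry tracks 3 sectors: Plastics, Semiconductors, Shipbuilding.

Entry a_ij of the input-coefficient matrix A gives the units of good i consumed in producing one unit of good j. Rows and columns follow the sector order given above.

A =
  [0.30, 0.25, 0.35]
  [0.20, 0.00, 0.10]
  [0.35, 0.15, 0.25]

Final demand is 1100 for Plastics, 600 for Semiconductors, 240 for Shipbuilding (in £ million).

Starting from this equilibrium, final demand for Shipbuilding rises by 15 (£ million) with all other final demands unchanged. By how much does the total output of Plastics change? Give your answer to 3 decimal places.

Δx_1 = 16.779

I − A =
  [   0.70    -0.25    -0.35]
  [  -0.20     1.00    -0.10]
  [  -0.35    -0.15     0.75]
Cofactors of I−A, C_ij = (−1)^(i+j)·(minor ij) (rows/columns in the sector order above):
  C_11 = (1.00)(0.75) − (-0.10)(-0.15) = 0.7350
  C_12 = −[(-0.20)(0.75) − (-0.10)(-0.35)] = 0.1850
  C_13 = (-0.20)(-0.15) − (1.00)(-0.35) = 0.3800
  C_21 = −[(-0.25)(0.75) − (-0.35)(-0.15)] = 0.2400
  C_22 = (0.70)(0.75) − (-0.35)(-0.35) = 0.4025
  C_23 = −[(0.70)(-0.15) − (-0.25)(-0.35)] = 0.1925
  C_31 = (-0.25)(-0.10) − (-0.35)(1.00) = 0.3750
  C_32 = −[(0.70)(-0.10) − (-0.35)(-0.20)] = 0.1400
  C_33 = (0.70)(1.00) − (-0.25)(-0.20) = 0.6500
det(I−A) = Σ_j (I−A)_1j·C_1j = (0.70)(0.7350) + (-0.25)(0.1850) + (-0.35)(0.3800) = 0.33525
adj(I−A) = Cᵀ =
  [ 0.7350   0.2400   0.3750]
  [ 0.1850   0.4025   0.1400]
  [ 0.3800   0.1925   0.6500]
(I − A)⁻¹ = adj(I−A) / det(I−A) ≈
  [   2.1924     0.7159     1.1186]
  [   0.5518     1.2006     0.4176]
  [   1.1335     0.5742     1.9389]
Δx = (I − A)⁻¹ Δd with Δd having +15 in the Shipbuilding component and 0 elsewhere.
So Δx_1 = L_13 · (+15), where L_13 = adj(I−A)_13 / det(I−A) = 0.3750 / 0.33525.
Δx_1 = 0.3750 × (+15) / 0.33525 = 5.625 / 0.33525 ≈ 16.779.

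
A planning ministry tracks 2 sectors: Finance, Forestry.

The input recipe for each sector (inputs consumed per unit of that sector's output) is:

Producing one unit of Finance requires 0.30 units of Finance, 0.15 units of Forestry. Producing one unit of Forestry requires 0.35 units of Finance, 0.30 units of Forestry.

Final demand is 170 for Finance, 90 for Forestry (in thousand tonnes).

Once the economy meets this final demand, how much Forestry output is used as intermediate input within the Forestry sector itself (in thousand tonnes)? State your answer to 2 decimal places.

z_22 = 60.69

I − A =
  [   0.70    -0.35]
  [  -0.15     0.70]
det(I−A) = (0.70)(0.70) − (-0.35)(-0.15) = 0.4375
adj(I−A) = [[0.70, 0.35], [0.15, 0.70]]
(I − A)⁻¹ = adj(I−A) / det(I−A) ≈
  [   1.6000     0.8000]
  [   0.3429     1.6000]
First solve x = (I − A)⁻¹ d = adj(I−A)·d / det(I−A); in particular x_2 = (0.15·170 + 0.70·90) / 0.4375 = 88.50 / 0.4375 ≈ 202.2857.
Intermediate flow from 2 to 2: z_22 = a_22 · x_2 = 0.30 × 88.50 / 0.4375 = 26.55 / 0.4375 ≈ 60.69.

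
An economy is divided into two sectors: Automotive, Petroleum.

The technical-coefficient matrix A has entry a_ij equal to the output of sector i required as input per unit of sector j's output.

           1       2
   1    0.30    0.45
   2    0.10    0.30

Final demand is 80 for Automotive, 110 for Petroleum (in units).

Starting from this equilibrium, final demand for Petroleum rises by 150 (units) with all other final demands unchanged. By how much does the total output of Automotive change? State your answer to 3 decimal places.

Δx_1 = 151.685

I − A =
  [   0.70    -0.45]
  [  -0.10     0.70]
det(I−A) = (0.70)(0.70) − (-0.45)(-0.10) = 0.4450
adj(I−A) = [[0.70, 0.45], [0.10, 0.70]]
(I − A)⁻¹ = adj(I−A) / det(I−A) ≈
  [   1.5730     1.0112]
  [   0.2247     1.5730]
Δx = (I − A)⁻¹ Δd with Δd having +150 in the Petroleum component and 0 elsewhere.
So Δx_1 = L_12 · (+150), where L_12 = adj(I−A)_12 / det(I−A) = 0.45 / 0.4450.
Δx_1 = 0.45 × (+150) / 0.4450 = 67.50 / 0.4450 ≈ 151.685.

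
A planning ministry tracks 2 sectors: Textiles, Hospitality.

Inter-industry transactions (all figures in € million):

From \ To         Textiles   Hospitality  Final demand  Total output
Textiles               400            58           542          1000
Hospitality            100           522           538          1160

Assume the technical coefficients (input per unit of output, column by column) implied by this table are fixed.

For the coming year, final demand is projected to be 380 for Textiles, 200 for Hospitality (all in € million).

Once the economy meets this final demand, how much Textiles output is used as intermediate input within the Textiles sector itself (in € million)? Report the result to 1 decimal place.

Technical coefficients a_ij = z_ij / X_j:
  a_TT = 400/1000 = 0.40, a_HT = 100/1000 = 0.10
  a_TH = 58/1160 = 0.05, a_HH = 522/1160 = 0.45
I − A =
  [   0.60    -0.05]
  [  -0.10     0.55]
det(I−A) = (0.60)(0.55) − (-0.05)(-0.10) = 0.3250
adj(I−A) = [[0.55, 0.05], [0.10, 0.60]]
(I − A)⁻¹ = adj(I−A) / det(I−A) ≈
  [   1.6923     0.1538]
  [   0.3077     1.8462]
First solve x = (I − A)⁻¹ d = adj(I−A)·d / det(I−A); in particular x_T = (0.55·380 + 0.05·200) / 0.3250 = 219.00 / 0.3250 ≈ 673.846.
Intermediate flow from T to T: z_TT = a_TT · x_T = 0.40 × 219.00 / 0.3250 = 87.60 / 0.3250 ≈ 269.5.

z_TT = 269.5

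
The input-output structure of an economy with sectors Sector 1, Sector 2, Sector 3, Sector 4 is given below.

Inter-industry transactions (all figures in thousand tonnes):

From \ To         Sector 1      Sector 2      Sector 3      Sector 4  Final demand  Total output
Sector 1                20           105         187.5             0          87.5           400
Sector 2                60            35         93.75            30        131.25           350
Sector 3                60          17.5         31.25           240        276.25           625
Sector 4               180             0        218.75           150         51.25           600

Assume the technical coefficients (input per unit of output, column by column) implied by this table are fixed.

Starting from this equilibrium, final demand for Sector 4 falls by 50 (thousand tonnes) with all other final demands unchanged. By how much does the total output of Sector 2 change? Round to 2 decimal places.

Δx_2 = -16.55

Technical coefficients a_ij = z_ij / X_j:
  a_11 = 20/400 = 0.05, a_21 = 60/400 = 0.15, a_31 = 60/400 = 0.15, a_41 = 180/400 = 0.45
  a_12 = 105/350 = 0.30, a_22 = 35/350 = 0.10, a_32 = 17.5/350 = 0.05, a_42 = 0/350 = 0.00
  a_13 = 187.5/625 = 0.30, a_23 = 93.75/625 = 0.15, a_33 = 31.25/625 = 0.05, a_43 = 218.75/625 = 0.35
  a_14 = 0/600 = 0.00, a_24 = 30/600 = 0.05, a_34 = 240/600 = 0.40, a_44 = 150/600 = 0.25
I − A =
  [   0.95    -0.30    -0.30     0.00]
  [  -0.15     0.90    -0.15    -0.05]
  [  -0.15    -0.05     0.95    -0.40]
  [  -0.45     0.00    -0.35     0.75]
Compute the cofactors C_ij = (−1)^(i+j)·(3×3 minor ij) of I−A; the adjugate is their transpose:
adj(I−A) = Cᵀ =
  [ 0.508750   0.183000   0.241500   0.141000]
  [ 0.153750   0.456125   0.164000   0.117875]
  [ 0.270000   0.123375   0.600750   0.328625]
  [ 0.431250   0.167375   0.425250   0.712875]
det(I−A) = Σ_j (I−A)_1j·C_1j = (0.95)(0.508750) + (-0.30)(0.153750) + (-0.30)(0.270000) + (0.00)(0.431250) = 0.3561875
(I − A)⁻¹ = adj(I−A) / det(I−A) ≈
  [   1.4283     0.5138     0.6780     0.3959]
  [   0.4317     1.2806     0.4604     0.3309]
  [   0.7580     0.3464     1.6866     0.9226]
  [   1.2107     0.4699     1.1939     2.0014]
Δx = (I − A)⁻¹ Δd with Δd having -50 in the Sector 4 component and 0 elsewhere.
So Δx_2 = L_24 · (-50), where L_24 = adj(I−A)_24 / det(I−A) = 0.117875 / 0.3561875.
Δx_2 = 0.117875 × (-50) / 0.3561875 = -5.89375 / 0.3561875 ≈ -16.55.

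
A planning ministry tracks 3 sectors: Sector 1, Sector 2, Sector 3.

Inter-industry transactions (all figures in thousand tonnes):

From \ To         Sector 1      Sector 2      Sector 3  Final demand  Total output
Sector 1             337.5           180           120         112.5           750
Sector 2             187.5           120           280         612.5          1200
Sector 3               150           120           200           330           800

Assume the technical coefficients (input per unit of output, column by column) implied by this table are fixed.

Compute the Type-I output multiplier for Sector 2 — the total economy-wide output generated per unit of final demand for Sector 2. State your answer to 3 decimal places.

Technical coefficients a_ij = z_ij / X_j:
  a_11 = 337.5/750 = 0.45, a_21 = 187.5/750 = 0.25, a_31 = 150/750 = 0.20
  a_12 = 180/1200 = 0.15, a_22 = 120/1200 = 0.10, a_32 = 120/1200 = 0.10
  a_13 = 120/800 = 0.15, a_23 = 280/800 = 0.35, a_33 = 200/800 = 0.25
I − A =
  [   0.55    -0.15    -0.15]
  [  -0.25     0.90    -0.35]
  [  -0.20    -0.10     0.75]
Cofactors of I−A, C_ij = (−1)^(i+j)·(minor ij) (rows/columns in the sector order above):
  C_11 = (0.90)(0.75) − (-0.35)(-0.10) = 0.6400
  C_12 = −[(-0.25)(0.75) − (-0.35)(-0.20)] = 0.2575
  C_13 = (-0.25)(-0.10) − (0.90)(-0.20) = 0.2050
  C_21 = −[(-0.15)(0.75) − (-0.15)(-0.10)] = 0.1275
  C_22 = (0.55)(0.75) − (-0.15)(-0.20) = 0.3825
  C_23 = −[(0.55)(-0.10) − (-0.15)(-0.20)] = 0.0850
  C_31 = (-0.15)(-0.35) − (-0.15)(0.90) = 0.1875
  C_32 = −[(0.55)(-0.35) − (-0.15)(-0.25)] = 0.2300
  C_33 = (0.55)(0.90) − (-0.15)(-0.25) = 0.4575
det(I−A) = Σ_j (I−A)_1j·C_1j = (0.55)(0.6400) + (-0.15)(0.2575) + (-0.15)(0.2050) = 0.282625
adj(I−A) = Cᵀ =
  [ 0.6400   0.1275   0.1875]
  [ 0.2575   0.3825   0.2300]
  [ 0.2050   0.0850   0.4575]
(I − A)⁻¹ = adj(I−A) / det(I−A) ≈
  [   2.2645     0.4511     0.6634]
  [   0.9111     1.3534     0.8138]
  [   0.7253     0.3008     1.6188]
The output multiplier for sector j is the column-j sum of the Leontief inverse (I − A)⁻¹ = adj(I−A) / det(I−A).
Column 2 of adj(I−A): (0.1275, 0.3825, 0.0850); det(I−A) = 0.282625.
m_2 = (0.1275 + 0.3825 + 0.0850) / 0.282625 = 0.595 / 0.282625 ≈ 2.105.

m_2 = 2.105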